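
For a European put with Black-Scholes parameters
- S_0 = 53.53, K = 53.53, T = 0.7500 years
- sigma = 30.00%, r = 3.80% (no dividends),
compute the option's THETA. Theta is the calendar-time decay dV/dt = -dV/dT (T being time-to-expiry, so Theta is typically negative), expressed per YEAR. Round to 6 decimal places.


d1 = 0.2396003617; d2 = -0.0202072594
phi(d1) = 0.3876537635; exp(-qT) = 1.0000000000; exp(-rT) = 0.9719022941
Theta = -S*exp(-qT)*phi(d1)*sigma/(2*sqrt(T)) + r*K*exp(-rT)*N(-d2) - q*S*exp(-qT)*N(-d1)
N(-d1) = 0.4053200422; N(-d2) = 0.5080609816; sqrt(T) = 0.8660254038
Term 1 = -53.5300 * 1.0000000000 * 0.3876537635 * 0.3000 / (2 * 0.8660254038) = -3.5941969836
Term 2 = 0.0380 * 53.5300 * 0.9719022941 * 0.5080609816 = 1.0044291086
Term 3 = 0 (no dividend yield, q = 0)
Theta = -3.5941969836 + (1.0044291086) + (0.0000000000) = -2.589768

Answer: Theta = -2.589768


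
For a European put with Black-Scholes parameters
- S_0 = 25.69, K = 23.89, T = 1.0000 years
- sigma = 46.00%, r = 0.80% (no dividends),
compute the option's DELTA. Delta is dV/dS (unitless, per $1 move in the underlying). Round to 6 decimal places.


Answer: Delta = -0.342625

Derivation:
d1 = 0.4053083691; d2 = -0.0546916309
phi(d1) = 0.3674838267; exp(-qT) = 1.0000000000; exp(-rT) = 0.9920319148
N(-d1) = 0.3426254277
Delta = -exp(-qT) * N(-d1) = -1.0000000000 * 0.3426254277 = -0.342625


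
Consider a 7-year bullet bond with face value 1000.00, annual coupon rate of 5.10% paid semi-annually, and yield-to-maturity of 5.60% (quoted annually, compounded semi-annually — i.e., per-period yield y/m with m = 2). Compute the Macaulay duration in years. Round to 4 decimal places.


Answer: Macaulay duration = 5.9557 years

Derivation:
Coupon per period c = face * coupon_rate / m = 25.500000
Periods per year m = 2; per-period yield y/m = 0.028000
Number of cashflows N = 14
Cashflows (t years, CF_t, discount factor 1/(1+y/m)^(m*t), PV):
  t = 0.5000: CF_t = 25.500000, DF = 0.972763, PV = 24.805447
  t = 1.0000: CF_t = 25.500000, DF = 0.946267, PV = 24.129813
  t = 1.5000: CF_t = 25.500000, DF = 0.920493, PV = 23.472580
  t = 2.0000: CF_t = 25.500000, DF = 0.895422, PV = 22.833249
  t = 2.5000: CF_t = 25.500000, DF = 0.871033, PV = 22.211332
  t = 3.0000: CF_t = 25.500000, DF = 0.847308, PV = 21.606354
  t = 3.5000: CF_t = 25.500000, DF = 0.824230, PV = 21.017854
  t = 4.0000: CF_t = 25.500000, DF = 0.801780, PV = 20.445384
  t = 4.5000: CF_t = 25.500000, DF = 0.779941, PV = 19.888505
  t = 5.0000: CF_t = 25.500000, DF = 0.758698, PV = 19.346795
  t = 5.5000: CF_t = 25.500000, DF = 0.738033, PV = 18.819840
  t = 6.0000: CF_t = 25.500000, DF = 0.717931, PV = 18.307237
  t = 6.5000: CF_t = 25.500000, DF = 0.698376, PV = 17.808596
  t = 7.0000: CF_t = 1025.500000, DF = 0.679354, PV = 696.677941
Price P = sum_t PV_t = 971.370929
Macaulay numerator sum_t t * PV_t:
  t * PV_t at t = 0.5000: 12.402724
  t * PV_t at t = 1.0000: 24.129813
  t * PV_t at t = 1.5000: 35.208871
  t * PV_t at t = 2.0000: 45.666499
  t * PV_t at t = 2.5000: 55.528330
  t * PV_t at t = 3.0000: 64.819063
  t * PV_t at t = 3.5000: 73.562490
  t * PV_t at t = 4.0000: 81.781534
  t * PV_t at t = 4.5000: 89.498274
  t * PV_t at t = 5.0000: 96.733976
  t * PV_t at t = 5.5000: 103.509118
  t * PV_t at t = 6.0000: 109.843422
  t * PV_t at t = 6.5000: 115.755876
  t * PV_t at t = 7.0000: 4876.745585
Macaulay duration D = (sum_t t * PV_t) / P = 5785.185576 / 971.370929 = 5.955691


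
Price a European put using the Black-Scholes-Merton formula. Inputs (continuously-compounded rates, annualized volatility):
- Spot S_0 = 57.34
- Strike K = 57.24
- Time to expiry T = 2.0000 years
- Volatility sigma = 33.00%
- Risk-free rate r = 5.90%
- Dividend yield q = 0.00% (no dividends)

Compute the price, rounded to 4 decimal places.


Answer: Price = 7.0676

Derivation:
d1 = (ln(S/K) + (r - q + 0.5*sigma^2) * T) / (sigma * sqrt(T)) = 0.48992966
d2 = d1 - sigma * sqrt(T) = 0.02323918
exp(-rT) = 0.88869605; exp(-qT) = 1.00000000
P = K * exp(-rT) * N(-d2) - S_0 * exp(-qT) * N(-d1)
N(-d1) = 0.31209184; N(-d2) = 0.49072974
P = 57.2400 * 0.88869605 * 0.49072974 - 57.3400 * 1.00000000 * 0.31209184 = 7.0676


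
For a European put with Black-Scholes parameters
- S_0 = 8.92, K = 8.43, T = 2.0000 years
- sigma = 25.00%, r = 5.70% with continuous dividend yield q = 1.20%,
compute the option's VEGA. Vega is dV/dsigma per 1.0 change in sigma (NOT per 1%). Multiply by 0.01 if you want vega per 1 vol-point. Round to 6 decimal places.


d1 = 0.5911389344; d2 = 0.2375855438
phi(d1) = 0.3349878042; exp(-qT) = 0.9762857098; exp(-rT) = 0.8922579559
Vega = S * exp(-qT) * phi(d1) * sqrt(T) = 8.9200 * 0.9762857098 * 0.3349878042 * 1.4142135624 = 4.125587

Answer: Vega = 4.125587


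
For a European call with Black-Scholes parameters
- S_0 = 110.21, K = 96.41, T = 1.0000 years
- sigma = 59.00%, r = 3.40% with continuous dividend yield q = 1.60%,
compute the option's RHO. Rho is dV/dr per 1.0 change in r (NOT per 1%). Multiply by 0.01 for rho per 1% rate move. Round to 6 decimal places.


Answer: Rho = 45.190520

Derivation:
d1 = 0.5522503492; d2 = -0.0377496508
phi(d1) = 0.3425187914; exp(-qT) = 0.9841273201; exp(-rT) = 0.9665715046
N(d2) = 0.4849436443
Rho = K*T*exp(-rT)*N(d2) = 96.4100 * 1.0000 * 0.9665715046 * 0.4849436443 = 45.190520


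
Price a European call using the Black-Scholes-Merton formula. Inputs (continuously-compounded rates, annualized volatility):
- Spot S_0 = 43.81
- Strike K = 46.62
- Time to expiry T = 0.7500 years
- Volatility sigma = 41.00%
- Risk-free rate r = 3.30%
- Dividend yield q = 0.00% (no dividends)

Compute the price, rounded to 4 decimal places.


d1 = (ln(S/K) + (r - q + 0.5*sigma^2) * T) / (sigma * sqrt(T)) = 0.07215461
d2 = d1 - sigma * sqrt(T) = -0.28291580
exp(-rT) = 0.97555377; exp(-qT) = 1.00000000
C = S_0 * exp(-qT) * N(d1) - K * exp(-rT) * N(d2)
N(d1) = 0.52876057; N(d2) = 0.38862069
C = 43.8100 * 1.00000000 * 0.52876057 - 46.6200 * 0.97555377 * 0.38862069 = 5.4904

Answer: Price = 5.4904


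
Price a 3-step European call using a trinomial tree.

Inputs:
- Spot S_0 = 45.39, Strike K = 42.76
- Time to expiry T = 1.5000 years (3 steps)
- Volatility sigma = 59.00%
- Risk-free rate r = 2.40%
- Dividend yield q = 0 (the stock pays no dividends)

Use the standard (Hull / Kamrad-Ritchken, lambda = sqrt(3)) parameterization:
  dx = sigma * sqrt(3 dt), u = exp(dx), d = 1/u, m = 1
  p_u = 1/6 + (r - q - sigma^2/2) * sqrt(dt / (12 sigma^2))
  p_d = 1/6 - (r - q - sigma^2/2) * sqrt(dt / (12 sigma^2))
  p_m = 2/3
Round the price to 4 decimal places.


Answer: Price = V(0,0) = 13.2388

Derivation:
dt = T/N = 0.500000; dx = sigma*sqrt(3*dt) = 0.722599
u = exp(dx) = 2.059781; d = 1/u = 0.485489
p_u = 0.114753, p_m = 0.666667, p_d = 0.218580
Discount per step: exp(-r*dt) = 0.988072
Stock lattice S(k, j) with j the centered position index:
  k=0: S(0,+0) = 45.3900
  k=1: S(1,-1) = 22.0363; S(1,+0) = 45.3900; S(1,+1) = 93.4934
  k=2: S(2,-2) = 10.6984; S(2,-1) = 22.0363; S(2,+0) = 45.3900; S(2,+1) = 93.4934; S(2,+2) = 192.5760
  k=3: S(3,-3) = 5.1939; S(3,-2) = 10.6984; S(3,-1) = 22.0363; S(3,+0) = 45.3900; S(3,+1) = 93.4934; S(3,+2) = 192.5760; S(3,+3) = 396.6643
Terminal payoffs V(N, j) = max(S_T - K, 0):
  V(3,-3) = 0.000000; V(3,-2) = 0.000000; V(3,-1) = 0.000000; V(3,+0) = 2.630000; V(3,+1) = 50.733442; V(3,+2) = 149.815978; V(3,+3) = 353.904263
Backward induction: V(k, j) = exp(-r*dt) * [p_u * V(k+1, j+1) + p_m * V(k+1, j) + p_d * V(k+1, j-1)]
  V(2,-2) = exp(-r*dt) * [p_u*0.000000 + p_m*0.000000 + p_d*0.000000] = 0.000000
  V(2,-1) = exp(-r*dt) * [p_u*2.630000 + p_m*0.000000 + p_d*0.000000] = 0.298201
  V(2,+0) = exp(-r*dt) * [p_u*50.733442 + p_m*2.630000 + p_d*0.000000] = 7.484809
  V(2,+1) = exp(-r*dt) * [p_u*149.815978 + p_m*50.733442 + p_d*2.630000] = 50.973683
  V(2,+2) = exp(-r*dt) * [p_u*353.904263 + p_m*149.815978 + p_d*50.733442] = 149.770278
  V(1,-1) = exp(-r*dt) * [p_u*7.484809 + p_m*0.298201 + p_d*0.000000] = 1.045092
  V(1,+0) = exp(-r*dt) * [p_u*50.973683 + p_m*7.484809 + p_d*0.298201] = 10.774386
  V(1,+1) = exp(-r*dt) * [p_u*149.770278 + p_m*50.973683 + p_d*7.484809] = 52.175258
  V(0,+0) = exp(-r*dt) * [p_u*52.175258 + p_m*10.774386 + p_d*1.045092] = 13.238825


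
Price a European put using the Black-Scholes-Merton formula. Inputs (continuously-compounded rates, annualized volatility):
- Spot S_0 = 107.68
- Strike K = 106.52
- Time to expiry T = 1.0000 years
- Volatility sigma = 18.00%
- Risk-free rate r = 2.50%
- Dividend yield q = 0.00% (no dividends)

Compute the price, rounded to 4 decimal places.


d1 = (ln(S/K) + (r - q + 0.5*sigma^2) * T) / (sigma * sqrt(T)) = 0.28906169
d2 = d1 - sigma * sqrt(T) = 0.10906169
exp(-rT) = 0.97530991; exp(-qT) = 1.00000000
P = K * exp(-rT) * N(-d2) - S_0 * exp(-qT) * N(-d1)
N(-d1) = 0.38626708; N(-d2) = 0.45657678
P = 106.5200 * 0.97530991 * 0.45657678 - 107.6800 * 1.00000000 * 0.38626708 = 5.8405

Answer: Price = 5.8405


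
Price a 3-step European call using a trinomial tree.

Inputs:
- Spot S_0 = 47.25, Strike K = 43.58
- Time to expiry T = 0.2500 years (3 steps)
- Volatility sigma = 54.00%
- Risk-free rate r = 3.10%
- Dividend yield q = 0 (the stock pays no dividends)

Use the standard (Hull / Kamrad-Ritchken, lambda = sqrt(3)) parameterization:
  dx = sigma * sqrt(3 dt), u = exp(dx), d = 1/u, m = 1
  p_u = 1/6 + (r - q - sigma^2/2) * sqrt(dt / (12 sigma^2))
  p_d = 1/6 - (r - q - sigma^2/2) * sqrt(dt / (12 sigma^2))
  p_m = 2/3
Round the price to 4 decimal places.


Answer: Price = V(0,0) = 7.1681

Derivation:
dt = T/N = 0.083333; dx = sigma*sqrt(3*dt) = 0.270000
u = exp(dx) = 1.309964; d = 1/u = 0.763379
p_u = 0.148951, p_m = 0.666667, p_d = 0.184383
Discount per step: exp(-r*dt) = 0.997420
Stock lattice S(k, j) with j the centered position index:
  k=0: S(0,+0) = 47.2500
  k=1: S(1,-1) = 36.0697; S(1,+0) = 47.2500; S(1,+1) = 61.8958
  k=2: S(2,-2) = 27.5349; S(2,-1) = 36.0697; S(2,+0) = 47.2500; S(2,+1) = 61.8958; S(2,+2) = 81.0813
  k=3: S(3,-3) = 21.0195; S(3,-2) = 27.5349; S(3,-1) = 36.0697; S(3,+0) = 47.2500; S(3,+1) = 61.8958; S(3,+2) = 81.0813; S(3,+3) = 106.2137
Terminal payoffs V(N, j) = max(S_T - K, 0):
  V(3,-3) = 0.000000; V(3,-2) = 0.000000; V(3,-1) = 0.000000; V(3,+0) = 3.670000; V(3,+1) = 18.315820; V(3,+2) = 37.501324; V(3,+3) = 62.633652
Backward induction: V(k, j) = exp(-r*dt) * [p_u * V(k+1, j+1) + p_m * V(k+1, j) + p_d * V(k+1, j-1)]
  V(2,-2) = exp(-r*dt) * [p_u*0.000000 + p_m*0.000000 + p_d*0.000000] = 0.000000
  V(2,-1) = exp(-r*dt) * [p_u*3.670000 + p_m*0.000000 + p_d*0.000000] = 0.545238
  V(2,+0) = exp(-r*dt) * [p_u*18.315820 + p_m*3.670000 + p_d*0.000000] = 5.161468
  V(2,+1) = exp(-r*dt) * [p_u*37.501324 + p_m*18.315820 + p_d*3.670000] = 18.425416
  V(2,+2) = exp(-r*dt) * [p_u*62.633652 + p_m*37.501324 + p_d*18.315820] = 37.610040
  V(1,-1) = exp(-r*dt) * [p_u*5.161468 + p_m*0.545238 + p_d*0.000000] = 1.129375
  V(1,+0) = exp(-r*dt) * [p_u*18.425416 + p_m*5.161468 + p_d*0.545238] = 6.269771
  V(1,+1) = exp(-r*dt) * [p_u*37.610040 + p_m*18.425416 + p_d*5.161468] = 18.788735
  V(0,+0) = exp(-r*dt) * [p_u*18.788735 + p_m*6.269771 + p_d*1.129375] = 7.168136


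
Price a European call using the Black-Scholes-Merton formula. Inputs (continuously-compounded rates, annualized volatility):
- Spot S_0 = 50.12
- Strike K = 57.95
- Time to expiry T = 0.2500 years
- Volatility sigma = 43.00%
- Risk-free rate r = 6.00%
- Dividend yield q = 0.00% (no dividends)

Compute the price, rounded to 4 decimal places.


d1 = (ln(S/K) + (r - q + 0.5*sigma^2) * T) / (sigma * sqrt(T)) = -0.49789739
d2 = d1 - sigma * sqrt(T) = -0.71289739
exp(-rT) = 0.98511194; exp(-qT) = 1.00000000
C = S_0 * exp(-qT) * N(d1) - K * exp(-rT) * N(d2)
N(d1) = 0.30927818; N(d2) = 0.23795463
C = 50.1200 * 1.00000000 * 0.30927818 - 57.9500 * 0.98511194 * 0.23795463 = 1.9169

Answer: Price = 1.9169


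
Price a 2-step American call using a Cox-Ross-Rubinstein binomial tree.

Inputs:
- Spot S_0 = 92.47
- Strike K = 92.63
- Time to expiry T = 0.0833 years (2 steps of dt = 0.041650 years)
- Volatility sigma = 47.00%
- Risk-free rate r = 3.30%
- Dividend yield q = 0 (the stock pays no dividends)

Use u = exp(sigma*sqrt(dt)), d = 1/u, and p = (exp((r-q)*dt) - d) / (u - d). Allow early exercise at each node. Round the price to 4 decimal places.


dt = T/N = 0.041650
u = exp(sigma*sqrt(dt)) = 1.100670; d = 1/u = 0.908537
p = (exp((r-q)*dt) - d) / (u - d) = 0.483197
Discount per step: exp(-r*dt) = 0.998626
Stock lattice S(k, i) with i counting down-moves:
  k=0: S(0,0) = 92.4700
  k=1: S(1,0) = 101.7790; S(1,1) = 84.0125
  k=2: S(2,0) = 112.0251; S(2,1) = 92.4700; S(2,2) = 76.3285
Terminal payoffs V(N, i) = max(S_T - K, 0):
  V(2,0) = 19.395059; V(2,1) = 0.000000; V(2,2) = 0.000000
Backward induction: V(k, i) = exp(-r*dt) * [p * V(k+1, i) + (1-p) * V(k+1, i+1)]; then take max(V_cont, immediate exercise) for American.
  V(1,0) = exp(-r*dt) * [p*19.395059 + (1-p)*0.000000] = 9.358765; exercise = 9.148962; V(1,0) = max -> 9.358765
  V(1,1) = exp(-r*dt) * [p*0.000000 + (1-p)*0.000000] = 0.000000; exercise = 0.000000; V(1,1) = max -> 0.000000
  V(0,0) = exp(-r*dt) * [p*9.358765 + (1-p)*0.000000] = 4.515917; exercise = 0.000000; V(0,0) = max -> 4.515917

Answer: Price = V(0,0) = 4.5159


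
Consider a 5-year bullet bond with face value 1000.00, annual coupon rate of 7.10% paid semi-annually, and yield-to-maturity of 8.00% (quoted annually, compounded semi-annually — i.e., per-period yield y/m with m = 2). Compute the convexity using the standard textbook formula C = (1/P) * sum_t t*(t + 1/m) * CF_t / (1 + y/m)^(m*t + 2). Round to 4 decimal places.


Coupon per period c = face * coupon_rate / m = 35.500000
Periods per year m = 2; per-period yield y/m = 0.040000
Number of cashflows N = 10
Cashflows (t years, CF_t, discount factor 1/(1+y/m)^(m*t), PV):
  t = 0.5000: CF_t = 35.500000, DF = 0.961538, PV = 34.134615
  t = 1.0000: CF_t = 35.500000, DF = 0.924556, PV = 32.821746
  t = 1.5000: CF_t = 35.500000, DF = 0.888996, PV = 31.559371
  t = 2.0000: CF_t = 35.500000, DF = 0.854804, PV = 30.345549
  t = 2.5000: CF_t = 35.500000, DF = 0.821927, PV = 29.178412
  t = 3.0000: CF_t = 35.500000, DF = 0.790315, PV = 28.056166
  t = 3.5000: CF_t = 35.500000, DF = 0.759918, PV = 26.977082
  t = 4.0000: CF_t = 35.500000, DF = 0.730690, PV = 25.939502
  t = 4.5000: CF_t = 35.500000, DF = 0.702587, PV = 24.941829
  t = 5.0000: CF_t = 1035.500000, DF = 0.675564, PV = 699.546697
Price P = sum_t PV_t = 963.500969
Convexity numerator sum_t t*(t + 1/m) * CF_t / (1+y/m)^(m*t + 2):
  t = 0.5000: term = 15.779685
  t = 1.0000: term = 45.518323
  t = 1.5000: term = 87.535237
  t = 2.0000: term = 140.280828
  t = 2.5000: term = 202.328118
  t = 3.0000: term = 272.364774
  t = 3.5000: term = 349.185608
  t = 4.0000: term = 431.685504
  t = 4.5000: term = 518.852769
  t = 5.0000: term = 17786.181733
Convexity = (1/P) * sum = 19849.712579 / 963.500969 = 20.601653

Answer: Convexity = 20.6017


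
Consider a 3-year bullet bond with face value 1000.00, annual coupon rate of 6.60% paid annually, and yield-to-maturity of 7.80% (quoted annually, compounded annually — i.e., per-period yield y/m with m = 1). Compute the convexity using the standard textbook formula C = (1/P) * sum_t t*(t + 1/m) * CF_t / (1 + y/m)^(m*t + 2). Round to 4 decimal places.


Answer: Convexity = 9.4799

Derivation:
Coupon per period c = face * coupon_rate / m = 66.000000
Periods per year m = 1; per-period yield y/m = 0.078000
Number of cashflows N = 3
Cashflows (t years, CF_t, discount factor 1/(1+y/m)^(m*t), PV):
  t = 1.0000: CF_t = 66.000000, DF = 0.927644, PV = 61.224490
  t = 2.0000: CF_t = 66.000000, DF = 0.860523, PV = 56.794517
  t = 3.0000: CF_t = 1066.000000, DF = 0.798259, PV = 850.943886
Price P = sum_t PV_t = 968.962893
Convexity numerator sum_t t*(t + 1/m) * CF_t / (1+y/m)^(m*t + 2):
  t = 1.0000: term = 105.370162
  t = 2.0000: term = 293.237928
  t = 3.0000: term = 8787.081338
Convexity = (1/P) * sum = 9185.689428 / 968.962893 = 9.479919


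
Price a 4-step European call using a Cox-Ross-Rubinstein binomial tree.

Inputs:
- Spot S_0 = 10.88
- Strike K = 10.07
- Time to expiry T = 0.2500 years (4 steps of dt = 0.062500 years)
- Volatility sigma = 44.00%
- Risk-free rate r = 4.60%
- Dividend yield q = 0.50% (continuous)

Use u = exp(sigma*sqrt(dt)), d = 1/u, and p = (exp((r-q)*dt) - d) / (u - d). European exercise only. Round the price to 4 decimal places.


Answer: Price = V(0,0) = 1.4777

Derivation:
dt = T/N = 0.062500
u = exp(sigma*sqrt(dt)) = 1.116278; d = 1/u = 0.895834
p = (exp((r-q)*dt) - d) / (u - d) = 0.484167
Discount per step: exp(-r*dt) = 0.997129
Stock lattice S(k, i) with i counting down-moves:
  k=0: S(0,0) = 10.8800
  k=1: S(1,0) = 12.1451; S(1,1) = 9.7467
  k=2: S(2,0) = 13.5573; S(2,1) = 10.8800; S(2,2) = 8.7314
  k=3: S(3,0) = 15.1337; S(3,1) = 12.1451; S(3,2) = 9.7467; S(3,3) = 7.8219
  k=4: S(4,0) = 16.8935; S(4,1) = 13.5573; S(4,2) = 10.8800; S(4,3) = 8.7314; S(4,4) = 7.0071
Terminal payoffs V(N, i) = max(S_T - K, 0):
  V(4,0) = 6.823455; V(4,1) = 3.487315; V(4,2) = 0.810000; V(4,3) = 0.000000; V(4,4) = 0.000000
Backward induction: V(k, i) = exp(-r*dt) * [p * V(k+1, i) + (1-p) * V(k+1, i+1)].
  V(3,0) = exp(-r*dt) * [p*6.823455 + (1-p)*3.487315] = 5.087914
  V(3,1) = exp(-r*dt) * [p*3.487315 + (1-p)*0.810000] = 2.100220
  V(3,2) = exp(-r*dt) * [p*0.810000 + (1-p)*0.000000] = 0.391049
  V(3,3) = exp(-r*dt) * [p*0.000000 + (1-p)*0.000000] = 0.000000
  V(2,0) = exp(-r*dt) * [p*5.087914 + (1-p)*2.100220] = 3.536581
  V(2,1) = exp(-r*dt) * [p*2.100220 + (1-p)*0.391049] = 1.215075
  V(2,2) = exp(-r*dt) * [p*0.391049 + (1-p)*0.000000] = 0.188790
  V(1,0) = exp(-r*dt) * [p*3.536581 + (1-p)*1.215075] = 2.332356
  V(1,1) = exp(-r*dt) * [p*1.215075 + (1-p)*0.188790] = 0.683714
  V(0,0) = exp(-r*dt) * [p*2.332356 + (1-p)*0.683714] = 1.477678


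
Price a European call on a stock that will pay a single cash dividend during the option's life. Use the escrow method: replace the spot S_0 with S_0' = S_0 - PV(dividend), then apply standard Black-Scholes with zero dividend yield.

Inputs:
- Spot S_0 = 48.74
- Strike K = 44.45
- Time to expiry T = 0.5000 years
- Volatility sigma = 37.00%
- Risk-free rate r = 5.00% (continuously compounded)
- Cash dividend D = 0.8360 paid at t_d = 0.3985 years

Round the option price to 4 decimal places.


PV(D) = D * exp(-r * t_d) = 0.8360 * 0.98027219 = 0.81950755
S_0' = S_0 - PV(D) = 48.7400 - 0.81950755 = 47.92049245
d1 = (ln(S_0'/K) + (r + sigma^2/2)*T) / (sigma*sqrt(T)) = 0.51371601
d2 = d1 - sigma*sqrt(T) = 0.25208650
exp(-rT) = 0.97530991
N(d1) = 0.69627472; N(d2) = 0.59951290
C = S_0' * N(d1) - K * exp(-rT) * N(d2) = 47.92049245 * 0.69627472 - 44.4500 * 0.97530991 * 0.59951290 = 7.3754

Answer: Price = 7.3754


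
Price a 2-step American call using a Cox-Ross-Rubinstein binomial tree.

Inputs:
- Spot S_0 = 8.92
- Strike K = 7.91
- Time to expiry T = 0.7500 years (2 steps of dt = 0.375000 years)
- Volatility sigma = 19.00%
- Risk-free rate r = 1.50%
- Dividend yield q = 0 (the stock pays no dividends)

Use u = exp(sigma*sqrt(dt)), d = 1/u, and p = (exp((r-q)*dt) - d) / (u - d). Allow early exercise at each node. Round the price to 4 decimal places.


dt = T/N = 0.375000
u = exp(sigma*sqrt(dt)) = 1.123390; d = 1/u = 0.890163
p = (exp((r-q)*dt) - d) / (u - d) = 0.495131
Discount per step: exp(-r*dt) = 0.994391
Stock lattice S(k, i) with i counting down-moves:
  k=0: S(0,0) = 8.9200
  k=1: S(1,0) = 10.0206; S(1,1) = 7.9403
  k=2: S(2,0) = 11.2571; S(2,1) = 8.9200; S(2,2) = 7.0681
Terminal payoffs V(N, i) = max(S_T - K, 0):
  V(2,0) = 3.347082; V(2,1) = 1.010000; V(2,2) = 0.000000
Backward induction: V(k, i) = exp(-r*dt) * [p * V(k+1, i) + (1-p) * V(k+1, i+1)]; then take max(V_cont, immediate exercise) for American.
  V(1,0) = exp(-r*dt) * [p*3.347082 + (1-p)*1.010000] = 2.155006; exercise = 2.110637; V(1,0) = max -> 2.155006
  V(1,1) = exp(-r*dt) * [p*1.010000 + (1-p)*0.000000] = 0.497277; exercise = 0.030253; V(1,1) = max -> 0.497277
  V(0,0) = exp(-r*dt) * [p*2.155006 + (1-p)*0.497277] = 1.310677; exercise = 1.010000; V(0,0) = max -> 1.310677

Answer: Price = V(0,0) = 1.3107


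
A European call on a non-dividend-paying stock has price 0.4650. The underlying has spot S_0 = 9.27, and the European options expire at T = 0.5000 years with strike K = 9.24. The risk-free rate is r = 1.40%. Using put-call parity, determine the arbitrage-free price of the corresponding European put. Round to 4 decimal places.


Answer: Put price = 0.3705

Derivation:
Put-call parity: C - P = S_0 * exp(-qT) - K * exp(-rT).
S_0 * exp(-qT) = 9.2700 * 1.00000000 = 9.27000000
K * exp(-rT) = 9.2400 * 0.99302444 = 9.17554585
P = C - S*exp(-qT) + K*exp(-rT)
P = 0.4650 - 9.27000000 + 9.17554585 = 0.3705


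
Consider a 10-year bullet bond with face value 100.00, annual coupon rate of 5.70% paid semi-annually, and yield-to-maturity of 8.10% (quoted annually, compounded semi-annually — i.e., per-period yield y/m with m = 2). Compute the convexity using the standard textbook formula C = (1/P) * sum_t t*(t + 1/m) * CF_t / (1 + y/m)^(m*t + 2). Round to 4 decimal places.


Coupon per period c = face * coupon_rate / m = 2.850000
Periods per year m = 2; per-period yield y/m = 0.040500
Number of cashflows N = 20
Cashflows (t years, CF_t, discount factor 1/(1+y/m)^(m*t), PV):
  t = 0.5000: CF_t = 2.850000, DF = 0.961076, PV = 2.739068
  t = 1.0000: CF_t = 2.850000, DF = 0.923668, PV = 2.632453
  t = 1.5000: CF_t = 2.850000, DF = 0.887715, PV = 2.529989
  t = 2.0000: CF_t = 2.850000, DF = 0.853162, PV = 2.431513
  t = 2.5000: CF_t = 2.850000, DF = 0.819954, PV = 2.336869
  t = 3.0000: CF_t = 2.850000, DF = 0.788039, PV = 2.245910
  t = 3.5000: CF_t = 2.850000, DF = 0.757365, PV = 2.158491
  t = 4.0000: CF_t = 2.850000, DF = 0.727886, PV = 2.074475
  t = 4.5000: CF_t = 2.850000, DF = 0.699554, PV = 1.993729
  t = 5.0000: CF_t = 2.850000, DF = 0.672325, PV = 1.916126
  t = 5.5000: CF_t = 2.850000, DF = 0.646156, PV = 1.841543
  t = 6.0000: CF_t = 2.850000, DF = 0.621005, PV = 1.769864
  t = 6.5000: CF_t = 2.850000, DF = 0.596833, PV = 1.700974
  t = 7.0000: CF_t = 2.850000, DF = 0.573602, PV = 1.634766
  t = 7.5000: CF_t = 2.850000, DF = 0.551276, PV = 1.571135
  t = 8.0000: CF_t = 2.850000, DF = 0.529818, PV = 1.509981
  t = 8.5000: CF_t = 2.850000, DF = 0.509196, PV = 1.451207
  t = 9.0000: CF_t = 2.850000, DF = 0.489376, PV = 1.394721
  t = 9.5000: CF_t = 2.850000, DF = 0.470328, PV = 1.340433
  t = 10.0000: CF_t = 102.850000, DF = 0.452021, PV = 46.490327
Price P = sum_t PV_t = 83.763576
Convexity numerator sum_t t*(t + 1/m) * CF_t / (1+y/m)^(m*t + 2):
  t = 0.5000: term = 1.264994
  t = 1.0000: term = 3.647269
  t = 1.5000: term = 7.010608
  t = 2.0000: term = 11.229550
  t = 2.5000: term = 16.188683
  t = 3.0000: term = 21.781986
  t = 3.5000: term = 27.912204
  t = 4.0000: term = 34.490264
  t = 4.5000: term = 41.434724
  t = 5.0000: term = 48.671254
  t = 5.5000: term = 56.132153
  t = 6.0000: term = 63.755886
  t = 6.5000: term = 71.486657
  t = 7.0000: term = 79.274007
  t = 7.5000: term = 87.072432
  t = 8.0000: term = 94.841028
  t = 8.5000: term = 102.543158
  t = 9.0000: term = 110.146140
  t = 9.5000: term = 117.620952
  t = 10.0000: term = 4508.870220
Convexity = (1/P) * sum = 5505.374170 / 83.763576 = 65.725157

Answer: Convexity = 65.7252


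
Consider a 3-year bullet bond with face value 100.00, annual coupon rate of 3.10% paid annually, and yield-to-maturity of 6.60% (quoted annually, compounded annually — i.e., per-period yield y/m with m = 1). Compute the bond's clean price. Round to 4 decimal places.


Coupon per period c = face * coupon_rate / m = 3.100000
Periods per year m = 1; per-period yield y/m = 0.066000
Number of cashflows N = 3
Cashflows (t years, CF_t, discount factor 1/(1+y/m)^(m*t), PV):
  t = 1.0000: CF_t = 3.100000, DF = 0.938086, PV = 2.908068
  t = 2.0000: CF_t = 3.100000, DF = 0.880006, PV = 2.728018
  t = 3.0000: CF_t = 103.100000, DF = 0.825521, PV = 85.111266
Price P = sum_t PV_t = 90.747352

Answer: Price = 90.7474


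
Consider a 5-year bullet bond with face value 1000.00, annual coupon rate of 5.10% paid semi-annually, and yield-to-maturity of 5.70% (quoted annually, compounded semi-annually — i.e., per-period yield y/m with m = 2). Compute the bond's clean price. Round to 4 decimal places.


Coupon per period c = face * coupon_rate / m = 25.500000
Periods per year m = 2; per-period yield y/m = 0.028500
Number of cashflows N = 10
Cashflows (t years, CF_t, discount factor 1/(1+y/m)^(m*t), PV):
  t = 0.5000: CF_t = 25.500000, DF = 0.972290, PV = 24.793388
  t = 1.0000: CF_t = 25.500000, DF = 0.945347, PV = 24.106357
  t = 1.5000: CF_t = 25.500000, DF = 0.919152, PV = 23.438364
  t = 2.0000: CF_t = 25.500000, DF = 0.893682, PV = 22.788881
  t = 2.5000: CF_t = 25.500000, DF = 0.868917, PV = 22.157395
  t = 3.0000: CF_t = 25.500000, DF = 0.844840, PV = 21.543408
  t = 3.5000: CF_t = 25.500000, DF = 0.821429, PV = 20.946435
  t = 4.0000: CF_t = 25.500000, DF = 0.798667, PV = 20.366003
  t = 4.5000: CF_t = 25.500000, DF = 0.776536, PV = 19.801656
  t = 5.0000: CF_t = 1025.500000, DF = 0.755018, PV = 774.270485
Price P = sum_t PV_t = 974.212372

Answer: Price = 974.2124


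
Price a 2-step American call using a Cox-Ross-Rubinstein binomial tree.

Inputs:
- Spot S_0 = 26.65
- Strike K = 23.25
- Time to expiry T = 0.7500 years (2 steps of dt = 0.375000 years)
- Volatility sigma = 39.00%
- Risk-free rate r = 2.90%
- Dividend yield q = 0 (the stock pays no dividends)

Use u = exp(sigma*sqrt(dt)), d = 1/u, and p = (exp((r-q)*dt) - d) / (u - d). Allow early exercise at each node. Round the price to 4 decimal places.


Answer: Price = V(0,0) = 5.7948

Derivation:
dt = T/N = 0.375000
u = exp(sigma*sqrt(dt)) = 1.269757; d = 1/u = 0.787552
p = (exp((r-q)*dt) - d) / (u - d) = 0.463252
Discount per step: exp(-r*dt) = 0.989184
Stock lattice S(k, i) with i counting down-moves:
  k=0: S(0,0) = 26.6500
  k=1: S(1,0) = 33.8390; S(1,1) = 20.9883
  k=2: S(2,0) = 42.9673; S(2,1) = 26.6500; S(2,2) = 16.5294
Terminal payoffs V(N, i) = max(S_T - K, 0):
  V(2,0) = 19.717312; V(2,1) = 3.400000; V(2,2) = 0.000000
Backward induction: V(k, i) = exp(-r*dt) * [p * V(k+1, i) + (1-p) * V(k+1, i+1)]; then take max(V_cont, immediate exercise) for American.
  V(1,0) = exp(-r*dt) * [p*19.717312 + (1-p)*3.400000] = 10.840488; exercise = 10.589014; V(1,0) = max -> 10.840488
  V(1,1) = exp(-r*dt) * [p*3.400000 + (1-p)*0.000000] = 1.558020; exercise = 0.000000; V(1,1) = max -> 1.558020
  V(0,0) = exp(-r*dt) * [p*10.840488 + (1-p)*1.558020] = 5.794776; exercise = 3.400000; V(0,0) = max -> 5.794776


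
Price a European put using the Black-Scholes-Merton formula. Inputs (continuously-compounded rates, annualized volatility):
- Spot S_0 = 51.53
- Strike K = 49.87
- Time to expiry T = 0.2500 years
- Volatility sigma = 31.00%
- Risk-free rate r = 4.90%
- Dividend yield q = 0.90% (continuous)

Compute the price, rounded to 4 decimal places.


d1 = (ln(S/K) + (r - q + 0.5*sigma^2) * T) / (sigma * sqrt(T)) = 0.35327124
d2 = d1 - sigma * sqrt(T) = 0.19827124
exp(-rT) = 0.98782473; exp(-qT) = 0.99775253
P = K * exp(-rT) * N(-d2) - S_0 * exp(-qT) * N(-d1)
N(-d1) = 0.36194255; N(-d2) = 0.42141642
P = 49.8700 * 0.98782473 * 0.42141642 - 51.5300 * 0.99775253 * 0.36194255 = 2.1512

Answer: Price = 2.1512


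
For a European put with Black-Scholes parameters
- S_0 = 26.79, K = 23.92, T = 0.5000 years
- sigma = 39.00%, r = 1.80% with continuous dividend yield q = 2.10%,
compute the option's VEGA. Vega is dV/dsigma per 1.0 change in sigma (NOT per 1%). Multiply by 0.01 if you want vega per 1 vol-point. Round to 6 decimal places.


d1 = 0.5433435865; d2 = 0.2675719419
phi(d1) = 0.3441940576; exp(-qT) = 0.9895549326; exp(-rT) = 0.9910403788
Vega = S * exp(-qT) * phi(d1) * sqrt(T) = 26.7900 * 0.9895549326 * 0.3441940576 * 0.7071067812 = 6.452099

Answer: Vega = 6.452099


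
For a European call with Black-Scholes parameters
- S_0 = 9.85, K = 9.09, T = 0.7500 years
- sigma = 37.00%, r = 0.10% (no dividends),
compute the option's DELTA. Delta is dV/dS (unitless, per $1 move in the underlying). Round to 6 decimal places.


d1 = 0.4131457577; d2 = 0.0927163583
phi(d1) = 0.3663070944; exp(-qT) = 1.0000000000; exp(-rT) = 0.9992502812
N(d1) = 0.6602500868
Delta = exp(-qT) * N(d1) = 1.0000000000 * 0.6602500868 = 0.660250

Answer: Delta = 0.660250


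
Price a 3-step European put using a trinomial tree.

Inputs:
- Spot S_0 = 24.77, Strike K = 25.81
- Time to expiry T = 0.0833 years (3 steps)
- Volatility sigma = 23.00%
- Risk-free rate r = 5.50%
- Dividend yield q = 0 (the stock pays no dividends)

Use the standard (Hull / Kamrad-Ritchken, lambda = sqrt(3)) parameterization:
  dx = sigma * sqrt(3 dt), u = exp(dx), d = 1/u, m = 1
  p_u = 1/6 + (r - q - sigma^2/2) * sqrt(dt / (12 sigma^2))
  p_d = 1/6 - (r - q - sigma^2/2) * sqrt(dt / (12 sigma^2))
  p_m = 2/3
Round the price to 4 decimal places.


Answer: Price = V(0,0) = 1.2523

Derivation:
dt = T/N = 0.027767; dx = sigma*sqrt(3*dt) = 0.066382
u = exp(dx) = 1.068635; d = 1/u = 0.935773
p_u = 0.172638, p_m = 0.666667, p_d = 0.160696
Discount per step: exp(-r*dt) = 0.998474
Stock lattice S(k, j) with j the centered position index:
  k=0: S(0,+0) = 24.7700
  k=1: S(1,-1) = 23.1791; S(1,+0) = 24.7700; S(1,+1) = 26.4701
  k=2: S(2,-2) = 21.6904; S(2,-1) = 23.1791; S(2,+0) = 24.7700; S(2,+1) = 26.4701; S(2,+2) = 28.2869
  k=3: S(3,-3) = 20.2973; S(3,-2) = 21.6904; S(3,-1) = 23.1791; S(3,+0) = 24.7700; S(3,+1) = 26.4701; S(3,+2) = 28.2869; S(3,+3) = 30.2283
Terminal payoffs V(N, j) = max(K - S_T, 0):
  V(3,-3) = 5.512713; V(3,-2) = 4.119611; V(3,-1) = 2.630895; V(3,+0) = 1.040000; V(3,+1) = 0.000000; V(3,+2) = 0.000000; V(3,+3) = 0.000000
Backward induction: V(k, j) = exp(-r*dt) * [p_u * V(k+1, j+1) + p_m * V(k+1, j) + p_d * V(k+1, j-1)]
  V(2,-2) = exp(-r*dt) * [p_u*2.630895 + p_m*4.119611 + p_d*5.512713] = 4.080232
  V(2,-1) = exp(-r*dt) * [p_u*1.040000 + p_m*2.630895 + p_d*4.119611] = 2.591516
  V(2,+0) = exp(-r*dt) * [p_u*0.000000 + p_m*1.040000 + p_d*2.630895] = 1.114403
  V(2,+1) = exp(-r*dt) * [p_u*0.000000 + p_m*0.000000 + p_d*1.040000] = 0.166868
  V(2,+2) = exp(-r*dt) * [p_u*0.000000 + p_m*0.000000 + p_d*0.000000] = 0.000000
  V(1,-1) = exp(-r*dt) * [p_u*1.114403 + p_m*2.591516 + p_d*4.080232] = 2.571810
  V(1,+0) = exp(-r*dt) * [p_u*0.166868 + p_m*1.114403 + p_d*2.591516] = 1.186375
  V(1,+1) = exp(-r*dt) * [p_u*0.000000 + p_m*0.166868 + p_d*1.114403] = 0.289882
  V(0,+0) = exp(-r*dt) * [p_u*0.289882 + p_m*1.186375 + p_d*2.571810] = 1.252326


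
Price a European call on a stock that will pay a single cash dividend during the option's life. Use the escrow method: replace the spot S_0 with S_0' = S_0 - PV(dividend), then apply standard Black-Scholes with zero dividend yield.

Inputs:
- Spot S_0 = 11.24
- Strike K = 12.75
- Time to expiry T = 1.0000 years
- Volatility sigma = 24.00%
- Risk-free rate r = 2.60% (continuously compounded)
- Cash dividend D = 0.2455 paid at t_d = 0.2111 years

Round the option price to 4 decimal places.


Answer: Price = 0.5456

Derivation:
PV(D) = D * exp(-r * t_d) = 0.2455 * 0.99452643 = 0.24415624
S_0' = S_0 - PV(D) = 11.2400 - 0.24415624 = 10.99584376
d1 = (ln(S_0'/K) + (r + sigma^2/2)*T) / (sigma*sqrt(T)) = -0.38839129
d2 = d1 - sigma*sqrt(T) = -0.62839129
exp(-rT) = 0.97433509
N(d1) = 0.34886324; N(d2) = 0.26487382
C = S_0' * N(d1) - K * exp(-rT) * N(d2) = 10.99584376 * 0.34886324 - 12.7500 * 0.97433509 * 0.26487382 = 0.5456


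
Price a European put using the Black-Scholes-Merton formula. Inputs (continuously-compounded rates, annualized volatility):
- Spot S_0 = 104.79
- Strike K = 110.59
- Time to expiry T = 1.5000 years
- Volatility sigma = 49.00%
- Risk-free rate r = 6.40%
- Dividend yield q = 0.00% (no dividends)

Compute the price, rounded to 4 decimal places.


Answer: Price = 22.1034

Derivation:
d1 = (ln(S/K) + (r - q + 0.5*sigma^2) * T) / (sigma * sqrt(T)) = 0.37026233
d2 = d1 - sigma * sqrt(T) = -0.22986265
exp(-rT) = 0.90846402; exp(-qT) = 1.00000000
P = K * exp(-rT) * N(-d2) - S_0 * exp(-qT) * N(-d1)
N(-d1) = 0.35559352; N(-d2) = 0.59090075
P = 110.5900 * 0.90846402 * 0.59090075 - 104.7900 * 1.00000000 * 0.35559352 = 22.1034


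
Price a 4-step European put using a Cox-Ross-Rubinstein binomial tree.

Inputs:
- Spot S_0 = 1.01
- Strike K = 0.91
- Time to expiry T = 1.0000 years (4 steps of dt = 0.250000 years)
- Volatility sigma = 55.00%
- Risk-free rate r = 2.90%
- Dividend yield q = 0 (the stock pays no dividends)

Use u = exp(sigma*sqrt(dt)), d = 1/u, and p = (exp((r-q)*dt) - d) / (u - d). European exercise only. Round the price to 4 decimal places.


Answer: Price = V(0,0) = 0.1498

Derivation:
dt = T/N = 0.250000
u = exp(sigma*sqrt(dt)) = 1.316531; d = 1/u = 0.759572
p = (exp((r-q)*dt) - d) / (u - d) = 0.444744
Discount per step: exp(-r*dt) = 0.992776
Stock lattice S(k, i) with i counting down-moves:
  k=0: S(0,0) = 1.0100
  k=1: S(1,0) = 1.3297; S(1,1) = 0.7672
  k=2: S(2,0) = 1.7506; S(2,1) = 1.0100; S(2,2) = 0.5827
  k=3: S(3,0) = 2.3047; S(3,1) = 1.3297; S(3,2) = 0.7672; S(3,3) = 0.4426
  k=4: S(4,0) = 3.0342; S(4,1) = 1.7506; S(4,2) = 1.0100; S(4,3) = 0.5827; S(4,4) = 0.3362
Terminal payoffs V(N, i) = max(K - S_T, 0):
  V(4,0) = 0.000000; V(4,1) = 0.000000; V(4,2) = 0.000000; V(4,3) = 0.327281; V(4,4) = 0.573800
Backward induction: V(k, i) = exp(-r*dt) * [p * V(k+1, i) + (1-p) * V(k+1, i+1)].
  V(3,0) = exp(-r*dt) * [p*0.000000 + (1-p)*0.000000] = 0.000000
  V(3,1) = exp(-r*dt) * [p*0.000000 + (1-p)*0.000000] = 0.000000
  V(3,2) = exp(-r*dt) * [p*0.000000 + (1-p)*0.327281] = 0.180412
  V(3,3) = exp(-r*dt) * [p*0.327281 + (1-p)*0.573800] = 0.460809
  V(2,0) = exp(-r*dt) * [p*0.000000 + (1-p)*0.000000] = 0.000000
  V(2,1) = exp(-r*dt) * [p*0.000000 + (1-p)*0.180412] = 0.099451
  V(2,2) = exp(-r*dt) * [p*0.180412 + (1-p)*0.460809] = 0.333676
  V(1,0) = exp(-r*dt) * [p*0.000000 + (1-p)*0.099451] = 0.054822
  V(1,1) = exp(-r*dt) * [p*0.099451 + (1-p)*0.333676] = 0.227848
  V(0,0) = exp(-r*dt) * [p*0.054822 + (1-p)*0.227848] = 0.149805


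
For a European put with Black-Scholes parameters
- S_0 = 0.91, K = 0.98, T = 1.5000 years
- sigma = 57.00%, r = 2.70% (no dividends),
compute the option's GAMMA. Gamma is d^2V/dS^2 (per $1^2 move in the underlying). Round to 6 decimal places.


Answer: Gamma = 0.600186

Derivation:
d1 = 0.3009105439; d2 = -0.3971940328
phi(d1) = 0.3812834905; exp(-qT) = 1.0000000000; exp(-rT) = 0.9603091645
Gamma = exp(-qT) * phi(d1) / (S * sigma * sqrt(T)) = 1.0000000000 * 0.3812834905 / (0.9100 * 0.5700 * 1.2247448714) = 0.600186


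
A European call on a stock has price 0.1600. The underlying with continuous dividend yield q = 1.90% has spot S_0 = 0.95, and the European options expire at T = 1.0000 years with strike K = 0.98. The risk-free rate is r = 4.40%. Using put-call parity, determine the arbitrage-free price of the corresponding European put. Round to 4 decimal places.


Put-call parity: C - P = S_0 * exp(-qT) - K * exp(-rT).
S_0 * exp(-qT) = 0.9500 * 0.98117936 = 0.93212039
K * exp(-rT) = 0.9800 * 0.95695396 = 0.93781488
P = C - S*exp(-qT) + K*exp(-rT)
P = 0.1600 - 0.93212039 + 0.93781488 = 0.1657

Answer: Put price = 0.1657


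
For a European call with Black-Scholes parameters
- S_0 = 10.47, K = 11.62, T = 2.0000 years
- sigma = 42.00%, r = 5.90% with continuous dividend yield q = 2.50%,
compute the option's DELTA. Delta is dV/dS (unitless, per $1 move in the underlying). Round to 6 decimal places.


d1 = 0.2360158681; d2 = -0.3579538281
phi(d1) = 0.3879843488; exp(-qT) = 0.9512294245; exp(-rT) = 0.8886960526
N(d1) = 0.5932898215
Delta = exp(-qT) * N(d1) = 0.9512294245 * 0.5932898215 = 0.564355

Answer: Delta = 0.564355


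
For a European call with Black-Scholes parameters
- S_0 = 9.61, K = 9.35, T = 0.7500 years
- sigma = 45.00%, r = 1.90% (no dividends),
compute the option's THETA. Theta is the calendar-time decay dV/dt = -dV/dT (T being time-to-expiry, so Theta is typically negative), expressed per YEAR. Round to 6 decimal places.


Answer: Theta = -1.033148

Derivation:
d1 = 0.3018012050; d2 = -0.0879102267
phi(d1) = 0.3811811655; exp(-qT) = 1.0000000000; exp(-rT) = 0.9858510507
Theta = -S*exp(-qT)*phi(d1)*sigma/(2*sqrt(T)) - r*K*exp(-rT)*N(d2) + q*S*exp(-qT)*N(d1)
N(d1) = 0.6185981939; N(d2) = 0.4649740142; sqrt(T) = 0.8660254038
Term 1 = -9.6100 * 1.0000000000 * 0.3811811655 * 0.4500 / (2 * 0.8660254038) = -0.9517145473
Term 2 = -0.0190 * 9.3500 * 0.9858510507 * 0.4649740142 = -0.0814338931
Term 3 = 0 (no dividend yield, q = 0)
Theta = -0.9517145473 + (-0.0814338931) + (0.0000000000) = -1.033148


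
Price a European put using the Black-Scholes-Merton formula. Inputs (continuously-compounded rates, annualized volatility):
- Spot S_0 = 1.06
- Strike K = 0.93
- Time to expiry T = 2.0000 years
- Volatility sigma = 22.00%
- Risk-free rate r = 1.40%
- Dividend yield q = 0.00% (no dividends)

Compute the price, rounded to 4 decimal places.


d1 = (ln(S/K) + (r - q + 0.5*sigma^2) * T) / (sigma * sqrt(T)) = 0.66609331
d2 = d1 - sigma * sqrt(T) = 0.35496632
exp(-rT) = 0.97238837; exp(-qT) = 1.00000000
P = K * exp(-rT) * N(-d2) - S_0 * exp(-qT) * N(-d1)
N(-d1) = 0.25267573; N(-d2) = 0.36130741
P = 0.9300 * 0.97238837 * 0.36130741 - 1.0600 * 1.00000000 * 0.25267573 = 0.0589

Answer: Price = 0.0589


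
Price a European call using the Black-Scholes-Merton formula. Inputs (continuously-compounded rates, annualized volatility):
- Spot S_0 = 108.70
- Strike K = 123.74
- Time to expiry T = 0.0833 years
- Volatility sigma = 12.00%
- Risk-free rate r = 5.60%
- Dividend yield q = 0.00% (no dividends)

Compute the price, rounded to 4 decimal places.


d1 = (ln(S/K) + (r - q + 0.5*sigma^2) * T) / (sigma * sqrt(T)) = -3.58970730
d2 = d1 - sigma * sqrt(T) = -3.62434139
exp(-rT) = 0.99534606; exp(-qT) = 1.00000000
C = S_0 * exp(-qT) * N(d1) - K * exp(-rT) * N(d2)
N(d1) = 0.00016552; N(d2) = 0.00014485
C = 108.7000 * 1.00000000 * 0.00016552 - 123.7400 * 0.99534606 * 0.00014485 = 0.0002

Answer: Price = 0.0002


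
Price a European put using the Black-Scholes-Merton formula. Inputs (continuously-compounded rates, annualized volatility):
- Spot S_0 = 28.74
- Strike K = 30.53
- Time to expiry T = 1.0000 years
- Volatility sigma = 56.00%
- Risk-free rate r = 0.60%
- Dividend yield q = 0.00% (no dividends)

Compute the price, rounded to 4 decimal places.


d1 = (ln(S/K) + (r - q + 0.5*sigma^2) * T) / (sigma * sqrt(T)) = 0.18282156
d2 = d1 - sigma * sqrt(T) = -0.37717844
exp(-rT) = 0.99401796; exp(-qT) = 1.00000000
P = K * exp(-rT) * N(-d2) - S_0 * exp(-qT) * N(-d1)
N(-d1) = 0.42746902; N(-d2) = 0.64697950
P = 30.5300 * 0.99401796 * 0.64697950 - 28.7400 * 1.00000000 * 0.42746902 = 7.3487

Answer: Price = 7.3487


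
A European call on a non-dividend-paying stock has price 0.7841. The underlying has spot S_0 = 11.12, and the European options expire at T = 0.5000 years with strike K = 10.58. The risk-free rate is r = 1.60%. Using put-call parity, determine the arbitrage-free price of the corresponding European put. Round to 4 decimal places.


Answer: Put price = 0.1598

Derivation:
Put-call parity: C - P = S_0 * exp(-qT) - K * exp(-rT).
S_0 * exp(-qT) = 11.1200 * 1.00000000 = 11.12000000
K * exp(-rT) = 10.5800 * 0.99203191 = 10.49569766
P = C - S*exp(-qT) + K*exp(-rT)
P = 0.7841 - 11.12000000 + 10.49569766 = 0.1598


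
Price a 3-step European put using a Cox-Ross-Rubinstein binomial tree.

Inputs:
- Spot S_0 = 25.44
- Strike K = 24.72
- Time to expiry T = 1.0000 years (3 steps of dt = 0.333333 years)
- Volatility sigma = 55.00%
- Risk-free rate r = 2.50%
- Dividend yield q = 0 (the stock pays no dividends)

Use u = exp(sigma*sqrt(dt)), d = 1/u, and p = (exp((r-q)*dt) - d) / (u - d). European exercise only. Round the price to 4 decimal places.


dt = T/N = 0.333333
u = exp(sigma*sqrt(dt)) = 1.373748; d = 1/u = 0.727936
p = (exp((r-q)*dt) - d) / (u - d) = 0.434232
Discount per step: exp(-r*dt) = 0.991701
Stock lattice S(k, i) with i counting down-moves:
  k=0: S(0,0) = 25.4400
  k=1: S(1,0) = 34.9481; S(1,1) = 18.5187
  k=2: S(2,0) = 48.0099; S(2,1) = 25.4400; S(2,2) = 13.4804
  k=3: S(3,0) = 65.9535; S(3,1) = 34.9481; S(3,2) = 18.5187; S(3,3) = 9.8129
Terminal payoffs V(N, i) = max(K - S_T, 0):
  V(3,0) = 0.000000; V(3,1) = 0.000000; V(3,2) = 6.201317; V(3,3) = 14.907130
Backward induction: V(k, i) = exp(-r*dt) * [p * V(k+1, i) + (1-p) * V(k+1, i+1)].
  V(2,0) = exp(-r*dt) * [p*0.000000 + (1-p)*0.000000] = 0.000000
  V(2,1) = exp(-r*dt) * [p*0.000000 + (1-p)*6.201317] = 3.479389
  V(2,2) = exp(-r*dt) * [p*6.201317 + (1-p)*14.907130] = 11.034447
  V(1,0) = exp(-r*dt) * [p*0.000000 + (1-p)*3.479389] = 1.952190
  V(1,1) = exp(-r*dt) * [p*3.479389 + (1-p)*11.034447] = 7.689450
  V(0,0) = exp(-r*dt) * [p*1.952190 + (1-p)*7.689450] = 5.155009

Answer: Price = V(0,0) = 5.1550
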